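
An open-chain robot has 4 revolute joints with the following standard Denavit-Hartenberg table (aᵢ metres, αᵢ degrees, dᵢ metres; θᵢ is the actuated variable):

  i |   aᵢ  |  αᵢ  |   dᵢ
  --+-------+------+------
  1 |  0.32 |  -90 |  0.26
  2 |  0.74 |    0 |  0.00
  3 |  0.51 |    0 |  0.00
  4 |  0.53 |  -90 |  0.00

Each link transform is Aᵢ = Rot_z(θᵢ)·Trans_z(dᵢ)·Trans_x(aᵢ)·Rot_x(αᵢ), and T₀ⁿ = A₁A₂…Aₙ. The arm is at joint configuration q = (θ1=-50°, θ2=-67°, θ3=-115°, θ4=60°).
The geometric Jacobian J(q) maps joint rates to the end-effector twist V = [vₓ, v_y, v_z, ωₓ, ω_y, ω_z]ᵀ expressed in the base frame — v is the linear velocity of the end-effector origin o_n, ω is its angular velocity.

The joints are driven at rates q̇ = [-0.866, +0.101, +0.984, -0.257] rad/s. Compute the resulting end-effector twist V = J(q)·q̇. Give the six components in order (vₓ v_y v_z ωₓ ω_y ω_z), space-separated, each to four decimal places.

0.3914 -0.2220 0.7564 0.6343 0.5322 -0.8660

o_n = [-0.1166, 0.1390, 1.3728]
J₁: ẑ×o_n = [-0.1390, -0.1166, 0.0000], ω = ẑ
J2: z=[0.7660, 0.6428, 0.0000] o=[0.2057, -0.2451, 0.2600] → [0.7153, -0.8525, 0.5014, 0.7660, 0.6428, 0.0000]
J3: z=[0.7660, 0.6428, 0.0000] o=[0.3915, -0.4666, 0.9412] → [0.2775, -0.3307, 0.7905, 0.7660, 0.6428, 0.0000]
J4: z=[0.7660, 0.6428, 0.0000] o=[0.0639, -0.0762, 0.9234] → [0.2889, -0.3443, 0.2809, 0.7660, 0.6428, 0.0000]
V = J·q̇ = [0.3914, -0.2220, 0.7564, 0.6343, 0.5322, -0.8660]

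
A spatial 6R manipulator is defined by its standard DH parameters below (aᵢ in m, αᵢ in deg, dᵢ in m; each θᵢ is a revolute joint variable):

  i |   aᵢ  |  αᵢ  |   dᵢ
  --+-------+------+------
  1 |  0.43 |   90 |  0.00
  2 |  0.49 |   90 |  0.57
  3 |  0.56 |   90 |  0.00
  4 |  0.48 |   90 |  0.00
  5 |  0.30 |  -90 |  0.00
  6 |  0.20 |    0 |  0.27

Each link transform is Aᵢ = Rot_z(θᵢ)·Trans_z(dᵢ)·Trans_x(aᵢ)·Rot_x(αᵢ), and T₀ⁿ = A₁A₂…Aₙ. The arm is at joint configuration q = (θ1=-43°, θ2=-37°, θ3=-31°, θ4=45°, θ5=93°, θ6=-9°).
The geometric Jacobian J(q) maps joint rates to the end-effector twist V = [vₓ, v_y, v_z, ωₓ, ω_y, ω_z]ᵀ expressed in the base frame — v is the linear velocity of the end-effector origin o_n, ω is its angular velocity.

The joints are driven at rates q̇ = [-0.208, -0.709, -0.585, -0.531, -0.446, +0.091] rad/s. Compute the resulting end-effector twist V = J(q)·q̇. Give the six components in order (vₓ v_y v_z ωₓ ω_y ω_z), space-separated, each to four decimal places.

-0.3802 0.6434 -0.2882 0.1551 -0.0704 0.0884

o_n = [0.9083, -0.5588, -0.5992]
J₁: ẑ×o_n = [0.5588, 0.9083, -0.0000], ω = ẑ
J2: z=[-0.6820, -0.7314, 0.0000] o=[0.3145, -0.2933, 0.0000] → [0.4382, -0.4087, 0.6154, -0.6820, -0.7314, 0.0000]
J3: z=[-0.4401, 0.4104, -0.7986] o=[0.2119, -0.9770, -0.2949] → [0.2091, -0.6900, -0.4699, -0.4401, 0.4104, -0.7986]
J4: z=[0.2838, 0.9074, 0.3100] o=[0.6890, -1.0275, -0.5838] → [-0.1593, 0.0723, -0.0659, 0.2838, 0.9074, 0.3100]
J5: z=[0.9136, -0.3540, 0.2000] o=[0.8288, -0.9188, -1.0299] → [-0.2245, -0.3776, 0.3570, 0.9136, -0.3540, 0.2000]
J6: z=[-0.3056, -0.2736, 0.9120] o=[0.9092, -0.6505, -0.9225] → [-0.1721, 0.0979, -0.0283, -0.3056, -0.2736, 0.9120]
V = J·q̇ = [-0.3802, 0.6434, -0.2882, 0.1551, -0.0704, 0.0884]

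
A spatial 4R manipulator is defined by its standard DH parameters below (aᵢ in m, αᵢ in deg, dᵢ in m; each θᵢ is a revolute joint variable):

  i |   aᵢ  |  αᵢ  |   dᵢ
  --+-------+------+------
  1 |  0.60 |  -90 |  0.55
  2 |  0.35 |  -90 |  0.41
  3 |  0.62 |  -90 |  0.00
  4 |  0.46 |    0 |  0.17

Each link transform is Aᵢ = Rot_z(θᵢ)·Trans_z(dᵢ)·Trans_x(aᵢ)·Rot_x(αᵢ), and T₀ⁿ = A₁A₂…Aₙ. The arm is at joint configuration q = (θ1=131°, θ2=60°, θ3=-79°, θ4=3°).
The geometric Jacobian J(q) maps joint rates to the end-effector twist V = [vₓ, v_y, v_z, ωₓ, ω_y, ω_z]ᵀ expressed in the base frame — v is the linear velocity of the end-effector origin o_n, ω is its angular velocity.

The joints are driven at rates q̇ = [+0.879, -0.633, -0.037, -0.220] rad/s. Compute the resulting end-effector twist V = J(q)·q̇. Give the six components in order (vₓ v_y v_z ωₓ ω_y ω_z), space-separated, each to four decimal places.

-0.0226 -1.3190 0.2235 0.4959 0.3304 1.0845

o_n = [-1.7290, -0.2015, -0.0640]
J₁: ẑ×o_n = [0.2015, -1.7290, 0.0000], ω = ẑ
J2: z=[-0.7547, -0.6561, 0.0000] o=[-0.3936, 0.4528, 0.5500] → [0.4028, -0.4634, -0.3823, -0.7547, -0.6561, 0.0000]
J3: z=[0.5682, -0.6536, -0.5000] o=[-0.8179, 0.3159, 0.2469] → [-0.0555, 0.6322, -0.8895, 0.5682, -0.6536, -0.5000]
J4: z=[-0.1780, 0.4956, -0.8501] o=[-1.3160, -0.0387, 0.1444] → [-0.2417, 0.3140, 0.2337, -0.1780, 0.4956, -0.8501]
V = J·q̇ = [-0.0226, -1.3190, 0.2235, 0.4959, 0.3304, 1.0845]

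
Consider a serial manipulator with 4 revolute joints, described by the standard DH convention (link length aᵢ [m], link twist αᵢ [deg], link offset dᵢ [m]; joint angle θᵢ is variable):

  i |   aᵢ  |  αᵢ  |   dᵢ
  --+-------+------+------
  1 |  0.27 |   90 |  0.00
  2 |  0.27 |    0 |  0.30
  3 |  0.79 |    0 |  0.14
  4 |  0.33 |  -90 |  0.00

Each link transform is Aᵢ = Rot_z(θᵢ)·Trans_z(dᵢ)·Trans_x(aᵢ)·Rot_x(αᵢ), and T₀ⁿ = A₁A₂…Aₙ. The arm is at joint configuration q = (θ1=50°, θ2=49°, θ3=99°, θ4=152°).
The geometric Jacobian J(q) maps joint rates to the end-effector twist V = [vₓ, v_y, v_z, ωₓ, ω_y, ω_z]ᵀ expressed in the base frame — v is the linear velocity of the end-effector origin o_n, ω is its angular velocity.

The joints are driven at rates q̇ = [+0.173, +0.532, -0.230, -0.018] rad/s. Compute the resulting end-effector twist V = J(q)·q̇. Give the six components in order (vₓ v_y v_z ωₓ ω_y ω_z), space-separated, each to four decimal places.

o_n = [0.2999, -0.3271, 0.3366]
J₁: ẑ×o_n = [0.3271, 0.2999, -0.0000], ω = ẑ
J2: z=[0.7660, -0.6428, 0.0000] o=[0.1736, 0.2068, 0.0000] → [-0.2164, -0.2579, -0.3278, 0.7660, -0.6428, 0.0000]
J3: z=[0.7660, -0.6428, 0.0000] o=[0.5172, 0.1497, 0.2038] → [-0.0854, -0.1018, -0.5050, 0.7660, -0.6428, 0.0000]
J4: z=[0.7660, -0.6428, 0.0000] o=[0.1938, -0.4535, 0.6224] → [0.1837, 0.2189, 0.1650, 0.7660, -0.6428, 0.0000]
V = J·q̇ = [-0.0422, -0.0658, -0.0612, 0.2176, -0.1826, 0.1730]

-0.0422 -0.0658 -0.0612 0.2176 -0.1826 0.1730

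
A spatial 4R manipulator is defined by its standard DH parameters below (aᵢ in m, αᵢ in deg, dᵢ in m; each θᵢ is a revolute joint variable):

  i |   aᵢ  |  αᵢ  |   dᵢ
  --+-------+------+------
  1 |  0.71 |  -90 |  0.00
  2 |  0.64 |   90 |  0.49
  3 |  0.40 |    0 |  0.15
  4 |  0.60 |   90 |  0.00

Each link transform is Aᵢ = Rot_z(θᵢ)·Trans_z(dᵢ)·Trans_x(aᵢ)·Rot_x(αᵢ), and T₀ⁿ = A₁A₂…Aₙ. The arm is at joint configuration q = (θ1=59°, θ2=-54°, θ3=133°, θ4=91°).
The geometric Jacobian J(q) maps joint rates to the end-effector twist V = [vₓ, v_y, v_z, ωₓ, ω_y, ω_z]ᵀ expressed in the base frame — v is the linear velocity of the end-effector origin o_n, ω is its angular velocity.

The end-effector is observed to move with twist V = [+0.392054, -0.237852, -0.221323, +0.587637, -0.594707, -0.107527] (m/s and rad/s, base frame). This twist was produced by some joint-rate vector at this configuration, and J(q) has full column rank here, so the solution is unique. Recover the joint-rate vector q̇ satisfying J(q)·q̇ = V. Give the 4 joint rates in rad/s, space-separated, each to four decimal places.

o_n = [-0.0298, 0.6605, 0.0361]
J₁: ẑ×o_n = [-0.6605, -0.0298, 0.0000], ω = ẑ
J2: z=[-0.8572, 0.5150, 0.0000] o=[0.3657, 0.6086, 0.0000] → [0.0186, 0.0309, 0.1592, -0.8572, 0.5150, 0.0000]
J3: z=[-0.4167, -0.6935, 0.5878] o=[0.1394, 1.1834, 0.5178] → [0.6414, -0.3002, 0.1005, -0.4167, -0.6935, 0.5878]
J4: z=[-0.4167, -0.6935, 0.5878] o=[-0.2564, 1.0926, 0.3852] → [0.4961, -0.0123, 0.3372, -0.4167, -0.6935, 0.5878]
q̇ = J⁺·V = [-0.2580, -0.8100, 0.7550, -0.4990]

-0.2580 -0.8100 0.7550 -0.4990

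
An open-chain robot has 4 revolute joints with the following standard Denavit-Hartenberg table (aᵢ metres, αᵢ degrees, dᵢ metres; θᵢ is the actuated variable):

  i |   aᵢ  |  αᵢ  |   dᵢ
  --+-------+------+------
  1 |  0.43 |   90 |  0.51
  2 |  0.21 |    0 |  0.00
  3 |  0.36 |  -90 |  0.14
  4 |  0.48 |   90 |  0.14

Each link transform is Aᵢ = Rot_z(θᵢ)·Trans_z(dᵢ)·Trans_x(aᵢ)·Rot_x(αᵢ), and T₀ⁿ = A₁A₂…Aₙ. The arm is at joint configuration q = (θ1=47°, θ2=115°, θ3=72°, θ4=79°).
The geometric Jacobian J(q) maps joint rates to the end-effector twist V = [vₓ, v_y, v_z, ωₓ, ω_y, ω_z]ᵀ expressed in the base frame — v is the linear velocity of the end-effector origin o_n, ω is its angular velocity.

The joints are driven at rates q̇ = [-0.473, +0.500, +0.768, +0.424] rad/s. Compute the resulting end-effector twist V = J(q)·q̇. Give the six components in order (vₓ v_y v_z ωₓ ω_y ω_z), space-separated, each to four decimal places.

o_n = [-0.3035, 0.1601, 0.5063]
J₁: ẑ×o_n = [-0.1601, -0.3035, 0.0000], ω = ẑ
J2: z=[0.7314, -0.6820, 0.0000] o=[0.2933, 0.3145, 0.5100] → [0.0025, 0.0027, -0.5199, 0.7314, -0.6820, 0.0000]
J3: z=[0.7314, -0.6820, 0.0000] o=[0.2327, 0.2496, 0.7003] → [0.1323, 0.1419, -0.4312, 0.7314, -0.6820, 0.0000]
J4: z=[0.0831, 0.0891, -0.9925] o=[0.0914, -0.1072, 0.6565] → [0.2520, 0.4045, 0.0574, 0.0831, 0.0891, -0.9925]
V = J·q̇ = [0.2854, 0.4254, -0.5667, 0.9626, -0.8270, -0.8938]

0.2854 0.4254 -0.5667 0.9626 -0.8270 -0.8938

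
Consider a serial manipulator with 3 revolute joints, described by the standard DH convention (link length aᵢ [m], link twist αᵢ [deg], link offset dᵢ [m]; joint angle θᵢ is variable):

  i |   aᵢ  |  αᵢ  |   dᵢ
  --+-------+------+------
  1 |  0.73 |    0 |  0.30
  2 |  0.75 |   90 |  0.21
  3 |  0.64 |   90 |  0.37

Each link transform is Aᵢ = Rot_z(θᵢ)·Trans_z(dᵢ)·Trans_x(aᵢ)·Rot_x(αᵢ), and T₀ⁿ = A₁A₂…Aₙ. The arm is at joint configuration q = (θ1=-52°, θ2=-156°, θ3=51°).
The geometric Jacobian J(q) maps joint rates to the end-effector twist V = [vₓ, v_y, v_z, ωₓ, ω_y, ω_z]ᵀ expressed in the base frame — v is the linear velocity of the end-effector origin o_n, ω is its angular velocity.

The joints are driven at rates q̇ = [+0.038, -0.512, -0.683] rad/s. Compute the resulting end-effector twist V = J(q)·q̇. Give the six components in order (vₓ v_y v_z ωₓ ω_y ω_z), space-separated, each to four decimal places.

o_n = [-0.3947, 0.2926, 1.0074]
J₁: ẑ×o_n = [-0.2926, -0.3947, 0.0000], ω = ẑ
J2: z=[0.0000, 0.0000, 1.0000] o=[0.4494, -0.5752, 0.3000] → [-0.8679, -0.8441, 0.0000, 0.0000, 0.0000, 1.0000]
J3: z=[0.4695, 0.8829, 0.0000] o=[-0.2128, -0.2231, 0.5100] → [0.4392, -0.2335, 0.4028, 0.4695, 0.8829, 0.0000]
V = J·q̇ = [0.1333, 0.5767, -0.2751, -0.3206, -0.6031, -0.4740]

0.1333 0.5767 -0.2751 -0.3206 -0.6031 -0.4740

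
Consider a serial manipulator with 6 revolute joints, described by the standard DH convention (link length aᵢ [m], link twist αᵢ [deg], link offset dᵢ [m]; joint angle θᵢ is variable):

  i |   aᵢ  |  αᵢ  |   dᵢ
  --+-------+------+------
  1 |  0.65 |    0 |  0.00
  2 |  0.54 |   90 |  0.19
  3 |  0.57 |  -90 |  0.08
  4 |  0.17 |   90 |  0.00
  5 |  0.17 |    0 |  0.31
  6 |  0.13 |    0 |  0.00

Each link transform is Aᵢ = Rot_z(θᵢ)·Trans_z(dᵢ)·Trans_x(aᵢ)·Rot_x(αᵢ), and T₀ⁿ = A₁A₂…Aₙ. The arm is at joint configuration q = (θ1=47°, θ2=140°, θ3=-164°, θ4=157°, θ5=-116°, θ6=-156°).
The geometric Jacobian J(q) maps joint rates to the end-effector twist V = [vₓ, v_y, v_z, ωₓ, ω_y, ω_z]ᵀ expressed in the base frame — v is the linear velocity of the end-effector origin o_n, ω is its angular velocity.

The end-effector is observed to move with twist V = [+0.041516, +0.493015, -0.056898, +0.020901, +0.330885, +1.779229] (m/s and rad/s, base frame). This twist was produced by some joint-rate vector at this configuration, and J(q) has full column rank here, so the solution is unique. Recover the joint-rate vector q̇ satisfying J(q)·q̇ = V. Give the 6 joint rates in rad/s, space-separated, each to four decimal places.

0.8610 0.1680 -0.0230 -0.7380 -0.1670 -0.2120

o_n = [0.5149, 0.2379, 0.0469]
J₁: ẑ×o_n = [-0.2379, 0.5149, 0.0000], ω = ẑ
J2: z=[0.0000, 0.0000, 1.0000] o=[0.4433, 0.4754, 0.0000] → [0.2375, 0.0716, -0.0000, 0.0000, 0.0000, 1.0000]
J3: z=[-0.1219, 0.9925, 0.0000] o=[-0.0927, 0.4096, 0.1900] → [-0.1421, -0.0174, -0.5822, -0.1219, 0.9925, 0.0000]
J4: z=[-0.2736, -0.0336, -0.9613] o=[0.4414, 0.5557, 0.0329] → [-0.3060, -0.0669, 0.0894, -0.2736, -0.0336, -0.9613]
J5: z=[0.4850, -0.8679, -0.1077] o=[0.3002, 0.4715, 0.0760] → [0.0001, -0.0090, 0.0731, 0.4850, -0.8679, -0.1077]
J6: z=[0.4850, -0.8679, -0.1077] o=[0.5542, 0.2445, 0.1706] → [0.1067, 0.0642, -0.0373, 0.4850, -0.8679, -0.1077]
q̇ = J⁺·V = [0.8610, 0.1680, -0.0230, -0.7380, -0.1670, -0.2120]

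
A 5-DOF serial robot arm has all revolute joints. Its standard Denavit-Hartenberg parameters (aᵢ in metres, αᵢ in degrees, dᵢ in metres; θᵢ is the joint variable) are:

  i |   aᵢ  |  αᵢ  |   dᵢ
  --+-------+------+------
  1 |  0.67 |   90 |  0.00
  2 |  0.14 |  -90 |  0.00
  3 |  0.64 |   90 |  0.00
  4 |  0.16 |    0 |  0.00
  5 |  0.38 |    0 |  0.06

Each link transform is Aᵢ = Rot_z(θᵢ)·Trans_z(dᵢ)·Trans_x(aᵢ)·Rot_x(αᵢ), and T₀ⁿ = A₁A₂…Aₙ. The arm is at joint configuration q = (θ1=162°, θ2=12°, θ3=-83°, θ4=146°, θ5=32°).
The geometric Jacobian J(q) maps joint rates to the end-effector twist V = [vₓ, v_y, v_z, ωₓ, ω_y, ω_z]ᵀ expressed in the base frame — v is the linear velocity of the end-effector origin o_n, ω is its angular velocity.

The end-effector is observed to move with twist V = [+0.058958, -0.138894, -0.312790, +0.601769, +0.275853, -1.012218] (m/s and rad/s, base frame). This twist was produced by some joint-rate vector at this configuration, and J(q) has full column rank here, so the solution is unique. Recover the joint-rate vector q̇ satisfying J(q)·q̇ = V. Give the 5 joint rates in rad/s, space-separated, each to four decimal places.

0.0380 0.3630 -0.9260 0.4020 0.2980

o_n = [-0.6648, 0.3568, 0.1204]
J₁: ẑ×o_n = [-0.3568, -0.6648, 0.0000], ω = ẑ
J2: z=[0.3090, 0.9511, 0.0000] o=[-0.6372, 0.2070, 0.0000] → [0.1146, -0.0372, 0.0725, 0.3090, 0.9511, 0.0000]
J3: z=[0.1977, -0.0642, 0.9781] o=[-0.7674, 0.2494, 0.0291] → [-0.1110, 0.0823, 0.0278, 0.1977, -0.0642, 0.9781]
J4: z=[0.9610, -0.1841, -0.2064] o=[-0.6437, 0.8771, 0.0453] → [-0.1212, -0.0678, -0.5038, 0.9610, -0.1841, -0.2064]
J5: z=[0.9610, -0.1841, -0.2064] o=[-0.6517, 0.7412, 0.1295] → [-0.0777, 0.0114, -0.3718, 0.9610, -0.1841, -0.2064]
q̇ = J⁺·V = [0.0380, 0.3630, -0.9260, 0.4020, 0.2980]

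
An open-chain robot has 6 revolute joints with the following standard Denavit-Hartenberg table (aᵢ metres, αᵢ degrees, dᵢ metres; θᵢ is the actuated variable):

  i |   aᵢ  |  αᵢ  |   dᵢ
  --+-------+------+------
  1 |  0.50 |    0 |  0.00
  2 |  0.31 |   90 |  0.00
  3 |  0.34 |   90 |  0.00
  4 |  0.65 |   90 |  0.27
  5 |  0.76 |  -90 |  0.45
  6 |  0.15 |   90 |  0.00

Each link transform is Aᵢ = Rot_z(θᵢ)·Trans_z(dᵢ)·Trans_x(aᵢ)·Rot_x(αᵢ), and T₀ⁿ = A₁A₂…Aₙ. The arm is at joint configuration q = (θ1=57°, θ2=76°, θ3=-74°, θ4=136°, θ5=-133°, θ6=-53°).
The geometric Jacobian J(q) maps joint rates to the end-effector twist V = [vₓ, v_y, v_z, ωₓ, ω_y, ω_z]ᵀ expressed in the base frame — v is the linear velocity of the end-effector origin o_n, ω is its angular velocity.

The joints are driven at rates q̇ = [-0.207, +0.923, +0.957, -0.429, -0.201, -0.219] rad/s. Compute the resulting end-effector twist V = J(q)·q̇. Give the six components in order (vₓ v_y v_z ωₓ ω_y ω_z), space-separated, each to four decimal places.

-1.0596 -0.0113 0.1907 0.3341 0.6699 0.8165

o_n = [0.0368, 1.3443, -0.5618]
J₁: ẑ×o_n = [-1.3443, 0.0368, 0.0000], ω = ẑ
J2: z=[0.0000, 0.0000, 1.0000] o=[0.2723, 0.4193, 0.0000] → [-0.9250, -0.2355, 0.0000, 0.0000, 0.0000, 1.0000]
J3: z=[0.7314, 0.6820, 0.0000] o=[0.0609, 0.6461, 0.0000] → [-0.3832, 0.4109, 0.5271, 0.7314, 0.6820, 0.0000]
J4: z=[0.6556, -0.7030, -0.2756] o=[-0.0030, 0.7146, -0.3268] → [0.3388, 0.1431, 0.4408, 0.6556, -0.7030, -0.2756]
J5: z=[0.3955, 0.6306, -0.6677] o=[0.5921, 0.7385, 0.0482] → [0.0199, 0.6121, 0.5898, 0.3955, 0.6306, -0.6677]
J6: z=[0.0234, 0.7199, 0.6937] o=[0.0723, 1.2426, -0.4575] → [-0.1457, -0.0222, 0.0279, 0.0234, 0.7199, 0.6937]
V = J·q̇ = [-1.0596, -0.0113, 0.1907, 0.3341, 0.6699, 0.8165]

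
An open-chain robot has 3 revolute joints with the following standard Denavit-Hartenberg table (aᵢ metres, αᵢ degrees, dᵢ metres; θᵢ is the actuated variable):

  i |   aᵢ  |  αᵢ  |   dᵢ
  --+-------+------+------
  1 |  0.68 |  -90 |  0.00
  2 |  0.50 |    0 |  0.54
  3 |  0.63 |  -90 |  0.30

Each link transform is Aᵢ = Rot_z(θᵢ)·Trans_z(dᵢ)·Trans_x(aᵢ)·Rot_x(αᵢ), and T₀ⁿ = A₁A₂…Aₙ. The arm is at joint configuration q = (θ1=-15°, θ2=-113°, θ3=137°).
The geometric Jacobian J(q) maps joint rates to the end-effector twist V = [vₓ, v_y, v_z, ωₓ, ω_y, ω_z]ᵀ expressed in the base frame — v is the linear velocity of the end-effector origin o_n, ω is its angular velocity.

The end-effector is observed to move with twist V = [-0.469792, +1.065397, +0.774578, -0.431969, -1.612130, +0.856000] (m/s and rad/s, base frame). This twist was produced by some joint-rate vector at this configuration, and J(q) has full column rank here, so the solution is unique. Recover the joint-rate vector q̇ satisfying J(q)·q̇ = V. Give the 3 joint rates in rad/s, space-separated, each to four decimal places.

0.8560 -0.9520 -0.7170

o_n = [1.2415, 0.5370, 0.2040]
J₁: ẑ×o_n = [-0.5370, 1.2415, 0.0000], ω = ẑ
J2: z=[0.2588, 0.9659, 0.0000] o=[0.6568, -0.1760, 0.0000] → [0.1971, -0.0528, -0.3802, 0.2588, 0.9659, 0.0000]
J3: z=[0.2588, 0.9659, 0.0000] o=[0.6079, 0.3962, 0.4603] → [-0.2475, 0.0663, -0.5755, 0.2588, 0.9659, 0.0000]
q̇ = J⁺·V = [0.8560, -0.9520, -0.7170]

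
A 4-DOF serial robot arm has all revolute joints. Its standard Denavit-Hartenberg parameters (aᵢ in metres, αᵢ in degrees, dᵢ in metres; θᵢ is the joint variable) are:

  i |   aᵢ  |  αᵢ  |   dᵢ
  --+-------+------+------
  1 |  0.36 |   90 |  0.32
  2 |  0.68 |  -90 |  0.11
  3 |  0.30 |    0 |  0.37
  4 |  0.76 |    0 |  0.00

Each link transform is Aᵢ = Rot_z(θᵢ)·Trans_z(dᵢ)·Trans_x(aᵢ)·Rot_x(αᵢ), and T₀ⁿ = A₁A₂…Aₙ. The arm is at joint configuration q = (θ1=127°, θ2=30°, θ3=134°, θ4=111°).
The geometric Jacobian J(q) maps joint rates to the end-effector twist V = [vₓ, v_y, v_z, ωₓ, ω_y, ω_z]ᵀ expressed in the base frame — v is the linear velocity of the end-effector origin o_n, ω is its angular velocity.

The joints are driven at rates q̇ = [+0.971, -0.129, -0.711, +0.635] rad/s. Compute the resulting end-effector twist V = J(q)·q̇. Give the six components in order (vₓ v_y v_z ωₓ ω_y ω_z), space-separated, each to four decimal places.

-0.7986 0.2805 0.0576 -0.1259 -0.0473 0.9052

o_n = [0.2819, 0.5946, 0.7156]
J₁: ẑ×o_n = [-0.5946, 0.2819, 0.0000], ω = ẑ
J2: z=[0.7986, 0.6018, 0.0000] o=[-0.2167, 0.2875, 0.3200] → [0.2381, -0.3160, -0.0547, 0.7986, 0.6018, 0.0000]
J3: z=[0.3009, -0.3993, 0.8660] o=[-0.4832, 0.8240, 0.6600] → [0.1764, 0.6459, 0.2365, 0.3009, -0.3993, 0.8660]
J4: z=[0.3009, -0.3993, 0.8660] o=[-0.4356, 0.4023, 0.8762] → [-0.1025, 0.6697, 0.3444, 0.3009, -0.3993, 0.8660]
V = J·q̇ = [-0.7986, 0.2805, 0.0576, -0.1259, -0.0473, 0.9052]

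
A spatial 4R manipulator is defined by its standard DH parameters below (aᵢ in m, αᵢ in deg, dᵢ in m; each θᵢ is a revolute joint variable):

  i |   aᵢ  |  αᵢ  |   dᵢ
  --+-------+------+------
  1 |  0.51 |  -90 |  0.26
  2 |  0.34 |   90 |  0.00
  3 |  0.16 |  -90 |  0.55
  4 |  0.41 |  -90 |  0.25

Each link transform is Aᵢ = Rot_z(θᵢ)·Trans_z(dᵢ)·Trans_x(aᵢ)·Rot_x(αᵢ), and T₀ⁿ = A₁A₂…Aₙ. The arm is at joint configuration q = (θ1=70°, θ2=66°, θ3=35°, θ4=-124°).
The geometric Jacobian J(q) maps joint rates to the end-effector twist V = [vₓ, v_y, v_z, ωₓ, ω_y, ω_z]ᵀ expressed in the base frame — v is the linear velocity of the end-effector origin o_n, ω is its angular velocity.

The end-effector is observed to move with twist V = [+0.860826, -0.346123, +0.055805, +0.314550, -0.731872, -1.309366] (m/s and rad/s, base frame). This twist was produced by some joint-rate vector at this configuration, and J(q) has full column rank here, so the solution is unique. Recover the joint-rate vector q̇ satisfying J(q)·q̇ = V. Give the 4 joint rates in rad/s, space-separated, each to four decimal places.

-0.7070 -0.0970 -0.7750 -0.5480

o_n = [0.3168, 1.3531, 0.4942]
J₁: ẑ×o_n = [-1.3531, 0.3168, 0.0000], ω = ẑ
J2: z=[-0.9397, 0.3420, 0.0000] o=[0.1744, 0.4792, 0.2600] → [0.0801, 0.2201, -0.8699, -0.9397, 0.3420, 0.0000]
J3: z=[0.3125, 0.8585, 0.4067] o=[0.2217, 0.6092, -0.0506] → [0.1651, -0.1315, 0.1508, 0.3125, 0.8585, 0.4067]
J4: z=[-0.8495, 0.0609, 0.5240] o=[0.3256, 1.1628, 0.0534] → [-0.0728, 0.3699, -0.1611, -0.8495, 0.0609, 0.5240]
q̇ = J⁺·V = [-0.7070, -0.0970, -0.7750, -0.5480]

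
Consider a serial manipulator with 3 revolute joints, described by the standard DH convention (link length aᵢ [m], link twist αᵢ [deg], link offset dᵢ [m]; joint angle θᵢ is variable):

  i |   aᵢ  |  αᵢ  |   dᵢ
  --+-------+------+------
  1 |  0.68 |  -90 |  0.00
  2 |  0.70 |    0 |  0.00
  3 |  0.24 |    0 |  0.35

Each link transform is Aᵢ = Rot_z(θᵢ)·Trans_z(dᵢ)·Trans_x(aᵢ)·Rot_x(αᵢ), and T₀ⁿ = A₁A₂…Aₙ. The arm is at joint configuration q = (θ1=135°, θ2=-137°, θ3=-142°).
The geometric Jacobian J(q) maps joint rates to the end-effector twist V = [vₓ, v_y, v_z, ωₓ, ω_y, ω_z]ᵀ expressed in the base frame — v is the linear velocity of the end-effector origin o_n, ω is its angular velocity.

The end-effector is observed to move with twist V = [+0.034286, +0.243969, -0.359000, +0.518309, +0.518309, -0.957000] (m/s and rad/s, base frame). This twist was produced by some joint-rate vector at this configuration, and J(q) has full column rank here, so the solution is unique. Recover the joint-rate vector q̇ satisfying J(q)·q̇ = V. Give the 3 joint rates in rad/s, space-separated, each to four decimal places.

o_n = [-0.3929, -0.1021, 0.2404]
J₁: ẑ×o_n = [0.1021, -0.3929, 0.0000], ω = ẑ
J2: z=[-0.7071, -0.7071, 0.0000] o=[-0.4808, 0.4808, 0.0000] → [-0.1700, 0.1700, 0.4744, -0.7071, -0.7071, 0.0000]
J3: z=[-0.7071, -0.7071, 0.0000] o=[-0.1188, 0.1188, 0.4774] → [0.1676, -0.1676, -0.0375, -0.7071, -0.7071, 0.0000]
q̇ = J⁺·V = [-0.9570, -0.7550, 0.0220]

-0.9570 -0.7550 0.0220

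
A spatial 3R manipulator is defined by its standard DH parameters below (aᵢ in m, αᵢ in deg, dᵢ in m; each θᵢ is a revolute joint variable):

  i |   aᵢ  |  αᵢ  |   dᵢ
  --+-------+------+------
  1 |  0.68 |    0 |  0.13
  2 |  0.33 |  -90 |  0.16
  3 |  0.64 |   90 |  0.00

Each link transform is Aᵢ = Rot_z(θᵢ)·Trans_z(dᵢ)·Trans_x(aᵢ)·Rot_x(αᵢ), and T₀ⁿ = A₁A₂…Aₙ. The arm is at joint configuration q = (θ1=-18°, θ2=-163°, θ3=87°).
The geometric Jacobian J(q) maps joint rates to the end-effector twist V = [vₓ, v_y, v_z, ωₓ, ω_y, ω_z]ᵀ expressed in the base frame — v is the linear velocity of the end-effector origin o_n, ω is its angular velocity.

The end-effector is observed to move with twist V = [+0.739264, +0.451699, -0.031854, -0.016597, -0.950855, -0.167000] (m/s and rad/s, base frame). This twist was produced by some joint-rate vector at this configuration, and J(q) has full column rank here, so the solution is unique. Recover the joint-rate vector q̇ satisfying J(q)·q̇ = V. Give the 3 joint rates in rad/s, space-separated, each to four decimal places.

0.6210 -0.7880 0.9510

o_n = [0.2833, -0.2038, -0.3491]
J₁: ẑ×o_n = [0.2038, 0.2833, -0.0000], ω = ẑ
J2: z=[0.0000, 0.0000, 1.0000] o=[0.6467, -0.2101, 0.1300] → [-0.0063, -0.3634, 0.0000, 0.0000, 0.0000, 1.0000]
J3: z=[-0.0175, -0.9998, 0.0000] o=[0.3168, -0.2044, 0.2900] → [0.6390, -0.0112, -0.0335, -0.0175, -0.9998, 0.0000]
q̇ = J⁺·V = [0.6210, -0.7880, 0.9510]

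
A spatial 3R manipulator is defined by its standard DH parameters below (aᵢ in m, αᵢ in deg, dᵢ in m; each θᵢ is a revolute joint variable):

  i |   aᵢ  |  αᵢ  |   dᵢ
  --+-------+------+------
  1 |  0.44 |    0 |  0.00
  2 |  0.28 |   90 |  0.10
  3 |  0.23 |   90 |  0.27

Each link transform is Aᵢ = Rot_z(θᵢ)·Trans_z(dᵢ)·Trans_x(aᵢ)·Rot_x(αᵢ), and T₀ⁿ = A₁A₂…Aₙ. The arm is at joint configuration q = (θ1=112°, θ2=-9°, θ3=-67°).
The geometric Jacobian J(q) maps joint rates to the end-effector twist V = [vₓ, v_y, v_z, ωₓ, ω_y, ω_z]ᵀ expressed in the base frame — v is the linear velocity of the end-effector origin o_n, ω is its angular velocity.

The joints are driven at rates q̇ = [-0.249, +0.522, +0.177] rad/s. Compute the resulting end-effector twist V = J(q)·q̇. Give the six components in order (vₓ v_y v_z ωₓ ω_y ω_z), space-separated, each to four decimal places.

-0.0218 0.1267 0.0159 0.1725 0.0398 0.2730

o_n = [0.0151, 0.8291, -0.1117]
J₁: ẑ×o_n = [-0.8291, 0.0151, 0.0000], ω = ẑ
J2: z=[0.0000, 0.0000, 1.0000] o=[-0.1648, 0.4080, 0.0000] → [-0.4211, 0.1799, 0.0000, 0.0000, 0.0000, 1.0000]
J3: z=[0.9744, 0.2250, 0.0000] o=[-0.2278, 0.6808, 0.1000] → [-0.0476, 0.2063, 0.0899, 0.9744, 0.2250, 0.0000]
V = J·q̇ = [-0.0218, 0.1267, 0.0159, 0.1725, 0.0398, 0.2730]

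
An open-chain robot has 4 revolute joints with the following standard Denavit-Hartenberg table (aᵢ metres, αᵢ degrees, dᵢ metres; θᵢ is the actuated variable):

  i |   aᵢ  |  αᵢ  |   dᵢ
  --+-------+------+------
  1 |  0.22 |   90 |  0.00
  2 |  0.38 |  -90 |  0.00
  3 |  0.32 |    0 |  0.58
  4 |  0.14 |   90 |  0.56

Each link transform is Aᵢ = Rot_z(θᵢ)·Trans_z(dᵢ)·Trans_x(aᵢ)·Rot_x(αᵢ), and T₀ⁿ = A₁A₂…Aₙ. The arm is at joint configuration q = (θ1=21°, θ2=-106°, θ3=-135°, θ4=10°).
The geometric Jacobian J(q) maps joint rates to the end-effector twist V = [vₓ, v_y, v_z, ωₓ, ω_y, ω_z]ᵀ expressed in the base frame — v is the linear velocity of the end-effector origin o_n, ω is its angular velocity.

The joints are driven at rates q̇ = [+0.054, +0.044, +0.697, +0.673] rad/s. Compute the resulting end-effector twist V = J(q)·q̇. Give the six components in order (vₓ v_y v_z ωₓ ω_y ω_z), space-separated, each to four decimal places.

0.0229 -0.2031 -0.2553 1.2452 0.4309 -0.3236

o_n = [1.3317, 0.1460, -0.3848]
J₁: ẑ×o_n = [-0.1460, 1.3317, 0.0000], ω = ẑ
J2: z=[0.3584, -0.9336, 0.0000] o=[0.2054, 0.0788, 0.0000] → [0.3592, 0.1379, 1.0756, 0.3584, -0.9336, 0.0000]
J3: z=[0.8974, 0.3445, -0.2756] o=[0.1076, 0.0413, -0.3653] → [0.0221, -0.3199, -0.3277, 0.8974, 0.3445, -0.2756]
J4: z=[0.8974, 0.3445, -0.2756] o=[0.7674, 0.0522, -0.3076] → [-0.0007, -0.0863, -0.1102, 0.8974, 0.3445, -0.2756]
V = J·q̇ = [0.0229, -0.2031, -0.2553, 1.2452, 0.4309, -0.3236]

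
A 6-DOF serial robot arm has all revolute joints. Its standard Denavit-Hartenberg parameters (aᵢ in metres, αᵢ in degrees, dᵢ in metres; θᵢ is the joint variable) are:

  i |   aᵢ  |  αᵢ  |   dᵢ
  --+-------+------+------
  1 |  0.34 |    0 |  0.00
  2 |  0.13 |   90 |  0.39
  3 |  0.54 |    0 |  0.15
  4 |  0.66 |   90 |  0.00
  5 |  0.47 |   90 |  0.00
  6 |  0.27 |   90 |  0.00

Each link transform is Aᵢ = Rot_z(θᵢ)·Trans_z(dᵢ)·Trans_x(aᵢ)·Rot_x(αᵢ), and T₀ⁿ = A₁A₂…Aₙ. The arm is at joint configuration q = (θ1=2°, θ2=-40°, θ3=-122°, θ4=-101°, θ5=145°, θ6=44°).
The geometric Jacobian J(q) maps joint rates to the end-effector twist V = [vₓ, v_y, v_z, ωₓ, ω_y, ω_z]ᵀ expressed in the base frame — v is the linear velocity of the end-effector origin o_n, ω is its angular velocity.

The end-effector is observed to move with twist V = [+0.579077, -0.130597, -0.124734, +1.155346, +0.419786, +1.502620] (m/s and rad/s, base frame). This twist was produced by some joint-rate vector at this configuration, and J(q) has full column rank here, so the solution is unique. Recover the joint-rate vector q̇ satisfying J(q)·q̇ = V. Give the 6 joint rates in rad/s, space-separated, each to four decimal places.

o_n = [-0.0762, -0.3370, 0.1483]
J₁: ẑ×o_n = [0.3370, -0.0762, 0.0000], ω = ẑ
J2: z=[0.0000, 0.0000, 1.0000] o=[0.3398, 0.0119, 0.0000] → [0.3488, -0.4160, 0.0000, 0.0000, 0.0000, 1.0000]
J3: z=[-0.6157, -0.7880, 0.0000] o=[0.4422, -0.0682, 0.3900] → [0.1905, -0.1488, -0.2430, -0.6157, -0.7880, 0.0000]
J4: z=[-0.6157, -0.7880, 0.0000] o=[0.1244, -0.0102, -0.0679] → [-0.1704, 0.1331, 0.0431, -0.6157, -0.7880, 0.0000]
J5: z=[0.5374, -0.4199, 0.7314] o=[-0.2560, 0.2870, 0.3822] → [0.5545, 0.2572, -0.2598, 0.5374, -0.4199, 0.7314]
J6: z=[-0.8349, -0.3872, 0.3912] o=[-0.2001, -0.0988, 0.1196] → [0.0821, 0.0724, 0.2468, -0.8349, -0.3872, 0.3912]
q̇ = J⁺·V = [0.4990, 0.7830, -0.6920, 0.1160, 0.6060, -0.5690]

0.4990 0.7830 -0.6920 0.1160 0.6060 -0.5690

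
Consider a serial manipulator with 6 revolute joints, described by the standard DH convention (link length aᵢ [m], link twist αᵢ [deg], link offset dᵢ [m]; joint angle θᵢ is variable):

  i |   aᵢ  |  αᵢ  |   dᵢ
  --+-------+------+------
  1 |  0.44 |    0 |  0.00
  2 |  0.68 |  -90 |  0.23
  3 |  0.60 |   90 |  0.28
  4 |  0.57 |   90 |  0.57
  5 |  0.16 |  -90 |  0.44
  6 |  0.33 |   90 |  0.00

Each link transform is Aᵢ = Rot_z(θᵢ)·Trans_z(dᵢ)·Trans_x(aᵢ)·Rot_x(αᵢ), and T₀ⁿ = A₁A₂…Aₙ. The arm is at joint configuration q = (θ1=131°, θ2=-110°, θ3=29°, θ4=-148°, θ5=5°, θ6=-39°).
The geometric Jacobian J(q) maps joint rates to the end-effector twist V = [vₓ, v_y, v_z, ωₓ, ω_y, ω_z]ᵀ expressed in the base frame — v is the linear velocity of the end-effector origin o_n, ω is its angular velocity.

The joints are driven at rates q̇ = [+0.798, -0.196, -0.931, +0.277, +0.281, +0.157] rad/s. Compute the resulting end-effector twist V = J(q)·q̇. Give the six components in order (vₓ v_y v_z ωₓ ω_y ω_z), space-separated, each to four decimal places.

-1.0600 -0.6326 -0.0904 0.3297 -0.6077 1.0476

o_n = [0.0381, 0.7867, 1.0407]
J₁: ẑ×o_n = [-0.7867, 0.0381, 0.0000], ω = ẑ
J2: z=[0.0000, 0.0000, 1.0000] o=[-0.2887, 0.3321, 0.0000] → [-0.4547, 0.3268, 0.0000, 0.0000, 0.0000, 1.0000]
J3: z=[-0.3584, 0.9336, 0.0000] o=[0.3462, 0.5758, 0.2300] → [0.7569, 0.2905, 0.2120, -0.3584, 0.9336, 0.0000]
J4: z=[0.4526, 0.1737, 0.8746] o=[0.7357, 1.0252, -0.0609] → [0.4000, -1.1087, 0.0133, 0.4526, 0.1737, 0.8746]
J5: z=[-0.7366, 0.6256, 0.2569] o=[0.7073, 0.6908, 0.6720] → [0.2060, 0.0997, 0.3479, -0.7366, 0.6256, 0.2569]
J6: z=[0.4947, 0.2394, 0.8355] o=[0.3094, 0.8472, 0.8628] → [0.0931, -0.3146, 0.0350, 0.4947, 0.2394, 0.8355]
V = J·q̇ = [-1.0600, -0.6326, -0.0904, 0.3297, -0.6077, 1.0476]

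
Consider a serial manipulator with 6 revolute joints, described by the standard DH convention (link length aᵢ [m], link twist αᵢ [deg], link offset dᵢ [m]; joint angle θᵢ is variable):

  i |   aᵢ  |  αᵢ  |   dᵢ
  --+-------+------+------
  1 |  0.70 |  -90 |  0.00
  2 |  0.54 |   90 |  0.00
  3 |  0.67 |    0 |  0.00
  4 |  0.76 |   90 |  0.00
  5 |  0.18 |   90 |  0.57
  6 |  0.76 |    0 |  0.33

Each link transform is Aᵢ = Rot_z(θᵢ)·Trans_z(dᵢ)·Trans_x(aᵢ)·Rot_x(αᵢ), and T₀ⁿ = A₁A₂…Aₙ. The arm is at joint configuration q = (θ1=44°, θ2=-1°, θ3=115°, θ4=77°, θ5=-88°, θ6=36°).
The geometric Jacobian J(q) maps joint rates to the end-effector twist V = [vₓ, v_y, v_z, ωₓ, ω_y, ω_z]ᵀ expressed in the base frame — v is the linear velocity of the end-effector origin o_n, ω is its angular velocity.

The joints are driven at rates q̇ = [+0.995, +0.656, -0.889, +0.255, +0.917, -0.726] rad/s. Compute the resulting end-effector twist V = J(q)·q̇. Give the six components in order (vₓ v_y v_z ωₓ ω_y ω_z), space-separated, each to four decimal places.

-1.3860 -0.8002 -0.3381 -1.6139 0.3906 0.3707

o_n = [-0.8223, 1.3002, -0.8128]
J₁: ẑ×o_n = [-1.3002, -0.8223, 0.0000], ω = ẑ
J2: z=[-0.6947, 0.7193, 0.0000] o=[0.5035, 0.4863, 0.0000] → [-0.5847, -0.5646, 0.3883, -0.6947, 0.7193, 0.0000]
J3: z=[-0.0126, -0.0121, 0.9998] o=[0.8919, 0.8613, 0.0094] → [-0.4288, -1.7243, -0.0263, -0.0126, -0.0121, 0.9998]
J4: z=[-0.0126, -0.0121, 0.9998] o=[0.2665, 1.1015, 0.0045] → [-0.1888, -1.0989, -0.0157, -0.0126, -0.0121, 0.9998]
J5: z=[-0.8290, 0.5592, -0.0036] o=[-0.1585, 0.4715, -0.0085] → [-0.4468, -0.6644, -0.3158, -0.8290, 0.5592, -0.0036]
J6: z=[0.5592, 0.8289, -0.0178] o=[-0.6322, 0.7872, -0.1905] → [-0.5066, 0.3513, 0.4444, 0.5592, 0.8289, -0.0178]
V = J·q̇ = [-1.3860, -0.8002, -0.3381, -1.6139, 0.3906, 0.3707]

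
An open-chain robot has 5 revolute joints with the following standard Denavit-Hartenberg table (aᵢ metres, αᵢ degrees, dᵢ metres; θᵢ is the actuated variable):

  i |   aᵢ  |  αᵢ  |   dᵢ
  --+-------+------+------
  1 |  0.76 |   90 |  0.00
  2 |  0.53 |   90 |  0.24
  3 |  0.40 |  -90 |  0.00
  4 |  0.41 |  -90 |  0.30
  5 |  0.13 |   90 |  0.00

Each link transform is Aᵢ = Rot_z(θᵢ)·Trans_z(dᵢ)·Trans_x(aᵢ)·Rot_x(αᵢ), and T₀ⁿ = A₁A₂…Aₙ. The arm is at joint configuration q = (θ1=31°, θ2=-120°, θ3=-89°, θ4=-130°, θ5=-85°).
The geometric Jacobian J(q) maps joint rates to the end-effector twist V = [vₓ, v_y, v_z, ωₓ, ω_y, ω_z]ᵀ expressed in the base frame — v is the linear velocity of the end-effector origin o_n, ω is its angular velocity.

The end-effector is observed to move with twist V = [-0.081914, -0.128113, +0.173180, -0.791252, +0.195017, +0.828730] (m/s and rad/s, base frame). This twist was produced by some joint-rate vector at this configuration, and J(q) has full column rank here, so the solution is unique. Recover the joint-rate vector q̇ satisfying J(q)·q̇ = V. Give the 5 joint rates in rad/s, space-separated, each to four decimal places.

o_n = [0.0606, -0.1016, -0.6715]
J₁: ẑ×o_n = [0.1016, 0.0606, -0.0000], ω = ẑ
J2: z=[0.5150, -0.8572, 0.0000] o=[0.6514, 0.3914, 0.0000] → [0.5756, 0.3458, -0.7604, 0.5150, -0.8572, 0.0000]
J3: z=[-0.7423, -0.4460, 0.5000] o=[0.5479, 0.0492, -0.4590] → [0.1702, -0.4014, -0.1054, -0.7423, -0.4460, 0.5000]
J4: z=[-0.4195, -0.2724, -0.8659] o=[0.3389, 0.3902, -0.4650] → [-0.3697, 0.1544, 0.1305, -0.4195, -0.2724, -0.8659]
J5: z=[-0.8774, 0.3664, 0.3098] o=[0.1176, -0.0563, -0.5638] → [-0.0254, -0.1121, 0.0607, -0.8774, 0.3664, 0.3098]
q̇ = J⁺·V = [0.7410, -0.1800, 0.2100, 0.2060, 0.5200]

0.7410 -0.1800 0.2100 0.2060 0.5200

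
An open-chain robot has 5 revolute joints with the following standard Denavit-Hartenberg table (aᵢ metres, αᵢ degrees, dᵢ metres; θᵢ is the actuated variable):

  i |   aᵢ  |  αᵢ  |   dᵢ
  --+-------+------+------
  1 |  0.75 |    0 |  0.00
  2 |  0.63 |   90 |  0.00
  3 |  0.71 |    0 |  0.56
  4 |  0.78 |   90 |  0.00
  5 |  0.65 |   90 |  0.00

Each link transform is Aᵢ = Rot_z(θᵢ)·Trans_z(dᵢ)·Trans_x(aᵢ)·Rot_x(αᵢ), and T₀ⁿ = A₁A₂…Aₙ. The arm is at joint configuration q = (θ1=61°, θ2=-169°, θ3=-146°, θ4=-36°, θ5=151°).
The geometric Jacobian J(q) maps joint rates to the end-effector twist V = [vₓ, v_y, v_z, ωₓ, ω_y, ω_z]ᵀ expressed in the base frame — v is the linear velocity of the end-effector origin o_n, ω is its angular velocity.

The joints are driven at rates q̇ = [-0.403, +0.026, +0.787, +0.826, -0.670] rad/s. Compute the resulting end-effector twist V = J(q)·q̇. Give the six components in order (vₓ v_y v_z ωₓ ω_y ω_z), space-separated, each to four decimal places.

o_n = [-0.4162, 1.0881, -0.3896]
J₁: ẑ×o_n = [-1.0881, -0.4162, 0.0000], ω = ẑ
J2: z=[0.0000, 0.0000, 1.0000] o=[0.3636, 0.6560, 0.0000] → [-0.4321, -0.7798, 0.0000, 0.0000, 0.0000, 1.0000]
J3: z=[-0.9511, 0.3090, 0.0000] o=[0.1689, 0.0568, 0.0000] → [-0.1204, -0.3706, -0.8000, -0.9511, 0.3090, 0.0000]
J4: z=[-0.9511, 0.3090, 0.0000] o=[-0.1818, 0.7897, -0.3970] → [0.0023, 0.0070, -0.2114, -0.9511, 0.3090, 0.0000]
J5: z=[-0.0108, -0.0332, 0.9994] o=[0.0591, 1.5310, -0.3698] → [0.4434, -0.4752, -0.0110, -0.0108, -0.0332, 0.9994]
V = J·q̇ = [0.0373, 0.1800, -0.7968, -1.5268, 0.5207, -1.0466]

0.0373 0.1800 -0.7968 -1.5268 0.5207 -1.0466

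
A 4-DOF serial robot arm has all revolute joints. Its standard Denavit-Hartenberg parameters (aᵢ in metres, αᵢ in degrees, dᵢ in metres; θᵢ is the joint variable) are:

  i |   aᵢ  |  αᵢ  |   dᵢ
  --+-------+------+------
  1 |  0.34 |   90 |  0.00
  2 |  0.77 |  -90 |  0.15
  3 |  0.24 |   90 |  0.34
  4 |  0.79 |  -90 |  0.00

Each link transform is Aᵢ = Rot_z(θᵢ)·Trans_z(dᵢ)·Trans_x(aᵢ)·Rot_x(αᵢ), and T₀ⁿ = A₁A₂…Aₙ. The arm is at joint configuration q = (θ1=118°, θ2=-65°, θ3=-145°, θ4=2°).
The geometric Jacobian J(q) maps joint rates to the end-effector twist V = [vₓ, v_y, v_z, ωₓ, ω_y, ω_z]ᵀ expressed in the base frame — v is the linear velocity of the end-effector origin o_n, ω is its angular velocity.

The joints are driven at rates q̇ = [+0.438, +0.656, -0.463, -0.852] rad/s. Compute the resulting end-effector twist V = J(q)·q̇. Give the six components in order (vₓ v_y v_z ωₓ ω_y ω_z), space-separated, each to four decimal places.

o_n = [0.3524, 0.9146, 0.2218]
J₁: ẑ×o_n = [-0.9146, 0.3524, 0.0000], ω = ẑ
J2: z=[0.8829, 0.4695, 0.0000] o=[-0.1596, 0.3002, 0.0000] → [0.1041, -0.1958, 0.3021, 0.8829, 0.4695, 0.0000]
J3: z=[-0.4255, 0.8002, 0.4226] o=[-0.1800, 0.6579, -0.6979] → [0.6275, 0.6163, -0.5352, -0.4255, 0.8002, 0.4226]
J4: z=[-0.6095, -0.5986, 0.5198] o=[-0.1641, 0.9213, -0.3760] → [-0.3544, 0.6328, 0.3132, -0.6095, -0.5986, 0.5198]
V = J·q̇ = [-0.3209, -0.7986, 0.1791, 1.2955, 0.4475, -0.2006]

-0.3209 -0.7986 0.1791 1.2955 0.4475 -0.2006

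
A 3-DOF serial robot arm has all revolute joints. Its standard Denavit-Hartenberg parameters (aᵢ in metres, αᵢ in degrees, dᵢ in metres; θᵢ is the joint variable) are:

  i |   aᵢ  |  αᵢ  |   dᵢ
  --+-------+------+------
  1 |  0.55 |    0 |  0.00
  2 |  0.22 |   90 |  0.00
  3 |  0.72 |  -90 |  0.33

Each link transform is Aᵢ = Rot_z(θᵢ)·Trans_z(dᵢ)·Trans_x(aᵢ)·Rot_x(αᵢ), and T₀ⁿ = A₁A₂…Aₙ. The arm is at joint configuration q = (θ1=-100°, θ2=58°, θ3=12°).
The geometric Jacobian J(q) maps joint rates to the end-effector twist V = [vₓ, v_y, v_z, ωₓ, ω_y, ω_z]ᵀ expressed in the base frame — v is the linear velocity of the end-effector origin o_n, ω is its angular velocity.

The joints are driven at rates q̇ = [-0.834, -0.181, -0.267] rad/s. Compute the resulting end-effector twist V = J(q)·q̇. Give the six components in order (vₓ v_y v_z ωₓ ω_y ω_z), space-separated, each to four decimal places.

-1.2987 -0.4201 -0.1880 0.1787 0.1984 -1.0150

o_n = [0.3705, -1.4053, 0.1497]
J₁: ẑ×o_n = [1.4053, 0.3705, -0.0000], ω = ẑ
J2: z=[0.0000, 0.0000, 1.0000] o=[-0.0955, -0.5416, 0.0000] → [0.8637, 0.4661, -0.0000, 0.0000, 0.0000, 1.0000]
J3: z=[-0.6691, -0.7431, 0.0000] o=[0.0680, -0.6889, 0.0000] → [-0.1112, 0.1002, 0.7043, -0.6691, -0.7431, 0.0000]
V = J·q̇ = [-1.2987, -0.4201, -0.1880, 0.1787, 0.1984, -1.0150]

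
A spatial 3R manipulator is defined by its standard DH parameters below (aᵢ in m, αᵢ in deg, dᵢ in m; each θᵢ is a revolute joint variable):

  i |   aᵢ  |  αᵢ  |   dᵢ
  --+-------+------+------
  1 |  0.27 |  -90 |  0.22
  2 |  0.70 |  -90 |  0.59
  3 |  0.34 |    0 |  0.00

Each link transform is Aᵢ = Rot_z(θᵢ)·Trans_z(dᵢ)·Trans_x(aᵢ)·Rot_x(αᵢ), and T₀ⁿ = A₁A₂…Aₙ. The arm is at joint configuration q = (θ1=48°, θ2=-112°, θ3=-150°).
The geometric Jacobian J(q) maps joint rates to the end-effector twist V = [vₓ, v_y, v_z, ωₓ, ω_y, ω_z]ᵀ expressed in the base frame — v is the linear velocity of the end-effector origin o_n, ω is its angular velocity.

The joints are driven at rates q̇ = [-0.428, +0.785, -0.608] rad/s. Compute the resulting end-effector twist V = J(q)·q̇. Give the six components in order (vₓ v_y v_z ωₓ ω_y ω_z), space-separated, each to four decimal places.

o_n = [-0.4858, 0.5963, 0.5960]
J₁: ẑ×o_n = [-0.5963, -0.4858, 0.0000], ω = ẑ
J2: z=[-0.7431, 0.6691, 0.0000] o=[0.1807, 0.2006, 0.2200] → [0.2516, 0.2794, 0.1519, -0.7431, 0.6691, 0.0000]
J3: z=[0.6204, 0.6890, 0.3746] o=[-0.4333, 0.4006, 0.8690] → [-0.2614, 0.1497, 0.1576, 0.6204, 0.6890, 0.3746]
V = J·q̇ = [0.6117, 0.3363, 0.0234, -0.9606, 0.1063, -0.6558]

0.6117 0.3363 0.0234 -0.9606 0.1063 -0.6558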